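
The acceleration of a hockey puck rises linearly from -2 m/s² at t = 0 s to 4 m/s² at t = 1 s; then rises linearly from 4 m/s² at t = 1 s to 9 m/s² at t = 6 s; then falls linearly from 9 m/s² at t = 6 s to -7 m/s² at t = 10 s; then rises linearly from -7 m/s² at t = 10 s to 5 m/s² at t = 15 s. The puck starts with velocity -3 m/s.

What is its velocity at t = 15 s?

Δv equals the area under the a-t graph; then v = v₀ + Δv.
0–1 s: ½(-2 + 4)(1) = 1 m/s
1–6 s: ½(4 + 9)(5) = 32.5 m/s
6–10 s: ½(9 + -7)(4) = 4 m/s
10–15 s: ½(-7 + 5)(5) = -5 m/s
Δv = 32.5 m/s, so v(15) = -3 + (32.5) = 29.5 m/s.

29.5 m/s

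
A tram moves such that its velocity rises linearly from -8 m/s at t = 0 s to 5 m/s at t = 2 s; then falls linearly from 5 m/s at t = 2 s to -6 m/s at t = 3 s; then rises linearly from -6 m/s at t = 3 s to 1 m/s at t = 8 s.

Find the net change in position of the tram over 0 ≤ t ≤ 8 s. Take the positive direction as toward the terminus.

Displacement is the signed area under the v-t curve.
0–2 s: ½(-8 + 5)(2) = -3 m
2–3 s: ½(5 + -6)(1) = -0.5 m
3–8 s: ½(-6 + 1)(5) = -12.5 m
Net displacement = -16 m

-16 m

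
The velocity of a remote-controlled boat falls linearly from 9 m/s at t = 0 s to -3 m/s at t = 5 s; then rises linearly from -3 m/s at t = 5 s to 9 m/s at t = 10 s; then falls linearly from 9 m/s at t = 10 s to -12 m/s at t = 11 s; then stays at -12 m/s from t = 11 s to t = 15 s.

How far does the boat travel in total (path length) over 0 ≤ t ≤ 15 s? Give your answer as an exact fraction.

Total distance travelled is ∫|v| dt — sum the magnitudes of each area piece.
0–5 s: v = 0 at t = 3.75 s; triangle areas 16.875 + 1.875 = 18.75 m
5–10 s: v = 0 at t = 6.25 s; triangle areas 1.875 + 16.875 = 18.75 m
10–11 s: v = 0 at t = 73/7 s; triangle areas 27/14 + 24/7 = 75/14 m
11–15 s: |-12| × 4 = 48 m
Total distance = 636/7 m

636/7 m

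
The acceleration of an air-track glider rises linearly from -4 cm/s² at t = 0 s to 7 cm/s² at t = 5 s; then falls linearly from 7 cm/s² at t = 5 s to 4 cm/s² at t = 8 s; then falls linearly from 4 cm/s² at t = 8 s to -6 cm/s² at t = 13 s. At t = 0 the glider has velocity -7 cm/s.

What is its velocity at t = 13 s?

Δv equals the area under the a-t graph; then v = v₀ + Δv.
0–5 s: ½(-4 + 7)(5) = 7.5 cm/s
5–8 s: ½(7 + 4)(3) = 16.5 cm/s
8–13 s: ½(4 + -6)(5) = -5 cm/s
Δv = 19 cm/s, so v(13) = -7 + (19) = 12 cm/s.

12 cm/s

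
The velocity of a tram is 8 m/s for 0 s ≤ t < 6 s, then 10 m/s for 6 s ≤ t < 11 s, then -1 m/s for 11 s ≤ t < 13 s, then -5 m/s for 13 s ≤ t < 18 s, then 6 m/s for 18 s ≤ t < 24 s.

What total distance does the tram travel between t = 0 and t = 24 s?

161 m

Distance (not displacement) is the total path length: add the absolute areas under v-t.
0–6 s: |8| × 6 = 48 m
6–11 s: |10| × 5 = 50 m
11–13 s: |-1| × 2 = 2 m
13–18 s: |-5| × 5 = 25 m
18–24 s: |6| × 6 = 36 m
Total distance = 161 m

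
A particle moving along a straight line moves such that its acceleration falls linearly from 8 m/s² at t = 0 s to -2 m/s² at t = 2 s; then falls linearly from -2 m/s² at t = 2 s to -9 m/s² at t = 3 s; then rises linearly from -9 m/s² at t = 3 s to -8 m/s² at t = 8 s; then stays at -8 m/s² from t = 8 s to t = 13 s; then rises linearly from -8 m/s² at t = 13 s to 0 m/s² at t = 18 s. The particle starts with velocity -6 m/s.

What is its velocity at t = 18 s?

Δv equals the area under the a-t graph; then v = v₀ + Δv.
0–2 s: ½(8 + -2)(2) = 6 m/s
2–3 s: ½(-2 + -9)(1) = -5.5 m/s
3–8 s: ½(-9 + -8)(5) = -42.5 m/s
8–13 s: -8 × 5 = -40 m/s
13–18 s: ½(-8 + 0)(5) = -20 m/s
Δv = -102 m/s, so v(18) = -6 + (-102) = -108 m/s.

-108 m/s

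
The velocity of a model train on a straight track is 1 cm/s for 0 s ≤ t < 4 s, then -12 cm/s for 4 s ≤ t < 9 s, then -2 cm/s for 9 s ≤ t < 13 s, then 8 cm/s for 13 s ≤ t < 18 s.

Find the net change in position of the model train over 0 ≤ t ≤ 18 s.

Net displacement equals the area under the velocity-time graph (areas below the axis count negative).
0–4 s: 1 × 4 = 4 cm
4–9 s: -12 × 5 = -60 cm
9–13 s: -2 × 4 = -8 cm
13–18 s: 8 × 5 = 40 cm
Net displacement = -24 cm

-24 cm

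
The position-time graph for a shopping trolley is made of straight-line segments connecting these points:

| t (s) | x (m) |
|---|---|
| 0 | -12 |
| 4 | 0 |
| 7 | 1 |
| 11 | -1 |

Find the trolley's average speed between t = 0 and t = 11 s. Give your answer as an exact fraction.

Average speed = (total path length)/(elapsed time); on a piecewise-linear x-t graph the path length is Σ|Δx|.
0–4 s: |Δx| = |0 − -12| = 12 m
4–7 s: |Δx| = |1 − 0| = 1 m
7–11 s: |Δx| = |-1 − 1| = 2 m
Total path = 15 m; average speed = 15/11 = 15/11 m/s.

15/11 m/s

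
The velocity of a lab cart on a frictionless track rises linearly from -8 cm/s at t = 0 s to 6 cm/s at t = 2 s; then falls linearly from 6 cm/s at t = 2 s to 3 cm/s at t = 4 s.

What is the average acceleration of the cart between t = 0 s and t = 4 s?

2.75 cm/s²

Average acceleration = Δv/Δt = (3 − -8)/(4 − 0) = 2.75 cm/s².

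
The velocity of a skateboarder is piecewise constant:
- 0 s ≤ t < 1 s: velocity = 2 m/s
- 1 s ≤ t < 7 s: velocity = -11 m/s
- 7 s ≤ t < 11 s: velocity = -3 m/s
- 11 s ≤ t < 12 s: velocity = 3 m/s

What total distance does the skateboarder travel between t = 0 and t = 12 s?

83 m

Total distance travelled is ∫|v| dt — sum the magnitudes of each area piece.
0–1 s: |2| × 1 = 2 m
1–7 s: |-11| × 6 = 66 m
7–11 s: |-3| × 4 = 12 m
11–12 s: |3| × 1 = 3 m
Total distance = 83 m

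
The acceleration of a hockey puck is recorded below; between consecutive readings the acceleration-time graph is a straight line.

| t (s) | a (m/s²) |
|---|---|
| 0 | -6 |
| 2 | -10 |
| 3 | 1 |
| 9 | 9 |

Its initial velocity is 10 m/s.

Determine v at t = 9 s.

19.5 m/s

Δv equals the area under the a-t graph; then v = v₀ + Δv.
0–2 s: ½(-6 + -10)(2) = -16 m/s
2–3 s: ½(-10 + 1)(1) = -4.5 m/s
3–9 s: ½(1 + 9)(6) = 30 m/s
Δv = 9.5 m/s, so v(9) = 10 + (9.5) = 19.5 m/s.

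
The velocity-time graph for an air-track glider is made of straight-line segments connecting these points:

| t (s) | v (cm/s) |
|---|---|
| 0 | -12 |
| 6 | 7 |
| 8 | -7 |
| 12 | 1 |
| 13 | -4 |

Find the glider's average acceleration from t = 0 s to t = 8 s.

Average acceleration = Δv/Δt = (-7 − -12)/(8 − 0) = 0.625 cm/s².

0.625 cm/s²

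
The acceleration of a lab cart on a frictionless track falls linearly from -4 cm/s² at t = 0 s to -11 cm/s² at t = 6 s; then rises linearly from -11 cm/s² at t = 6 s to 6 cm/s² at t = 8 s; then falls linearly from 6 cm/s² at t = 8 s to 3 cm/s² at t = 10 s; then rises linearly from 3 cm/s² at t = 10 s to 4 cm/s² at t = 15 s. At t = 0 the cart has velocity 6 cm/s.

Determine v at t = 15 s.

Δv equals the area under the a-t graph; then v = v₀ + Δv.
0–6 s: ½(-4 + -11)(6) = -45 cm/s
6–8 s: ½(-11 + 6)(2) = -5 cm/s
8–10 s: ½(6 + 3)(2) = 9 cm/s
10–15 s: ½(3 + 4)(5) = 17.5 cm/s
Δv = -23.5 cm/s, so v(15) = 6 + (-23.5) = -17.5 cm/s.

-17.5 cm/s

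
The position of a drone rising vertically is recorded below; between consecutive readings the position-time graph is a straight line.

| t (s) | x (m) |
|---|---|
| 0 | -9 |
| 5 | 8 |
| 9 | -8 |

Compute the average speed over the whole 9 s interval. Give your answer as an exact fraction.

11/3 m/s

Average speed = (total path length)/(elapsed time); on a piecewise-linear x-t graph the path length is Σ|Δx|.
0–5 s: |Δx| = |8 − -9| = 17 m
5–9 s: |Δx| = |-8 − 8| = 16 m
Total path = 33 m; average speed = 33/9 = 11/3 m/s.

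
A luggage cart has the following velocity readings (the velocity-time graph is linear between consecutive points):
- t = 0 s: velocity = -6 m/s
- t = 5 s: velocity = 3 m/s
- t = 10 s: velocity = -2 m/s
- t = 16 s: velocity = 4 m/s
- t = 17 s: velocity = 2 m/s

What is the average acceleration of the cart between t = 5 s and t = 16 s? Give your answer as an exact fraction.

1/11 m/s²

Average acceleration = Δv/Δt = (4 − 3)/(16 − 5) = 1/11 m/s².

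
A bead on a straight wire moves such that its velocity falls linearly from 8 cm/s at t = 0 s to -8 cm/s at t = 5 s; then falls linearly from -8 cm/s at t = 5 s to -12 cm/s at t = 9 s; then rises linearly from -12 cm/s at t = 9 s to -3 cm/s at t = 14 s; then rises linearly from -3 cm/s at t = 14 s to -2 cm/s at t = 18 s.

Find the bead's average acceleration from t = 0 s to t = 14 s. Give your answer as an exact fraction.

Average acceleration = Δv/Δt = (-3 − 8)/(14 − 0) = -11/14 cm/s².

-11/14 cm/s²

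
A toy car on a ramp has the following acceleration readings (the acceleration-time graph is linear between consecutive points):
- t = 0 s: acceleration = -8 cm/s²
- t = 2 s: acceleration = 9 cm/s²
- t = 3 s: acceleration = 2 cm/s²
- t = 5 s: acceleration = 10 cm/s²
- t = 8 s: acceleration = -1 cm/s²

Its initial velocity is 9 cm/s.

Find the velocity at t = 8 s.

Δv equals the area under the a-t graph; then v = v₀ + Δv.
0–2 s: ½(-8 + 9)(2) = 1 cm/s
2–3 s: ½(9 + 2)(1) = 5.5 cm/s
3–5 s: ½(2 + 10)(2) = 12 cm/s
5–8 s: ½(10 + -1)(3) = 13.5 cm/s
Δv = 32 cm/s, so v(8) = 9 + (32) = 41 cm/s.

41 cm/s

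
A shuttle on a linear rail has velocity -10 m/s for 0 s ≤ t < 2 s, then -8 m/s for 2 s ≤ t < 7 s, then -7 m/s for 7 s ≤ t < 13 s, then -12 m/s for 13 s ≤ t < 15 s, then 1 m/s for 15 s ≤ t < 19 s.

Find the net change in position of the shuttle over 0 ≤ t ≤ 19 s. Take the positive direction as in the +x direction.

-122 m

Net displacement equals the area under the velocity-time graph (areas below the axis count negative).
0–2 s: -10 × 2 = -20 m
2–7 s: -8 × 5 = -40 m
7–13 s: -7 × 6 = -42 m
13–15 s: -12 × 2 = -24 m
15–19 s: 1 × 4 = 4 m
Net displacement = -122 m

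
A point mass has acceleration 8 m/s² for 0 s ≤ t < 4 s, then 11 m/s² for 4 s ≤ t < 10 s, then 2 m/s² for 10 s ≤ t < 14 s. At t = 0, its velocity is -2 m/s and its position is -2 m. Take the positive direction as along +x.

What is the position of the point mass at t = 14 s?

832 m

On each constant-a segment, Δv = aΔt and Δx = v₀Δt + ½aΔt²; chain segment to segment.
0–4 s: v starts -2 m/s; Δx = -2·4 + ½·8·4² = 56 m; v ends 30 m/s.
4–10 s: v starts 30 m/s; Δx = 30·6 + ½·11·6² = 378 m; v ends 96 m/s.
10–14 s: v starts 96 m/s; Δx = 96·4 + ½·2·4² = 400 m; v ends 104 m/s.
x(14) = -2 + Σ Δx = 832 m.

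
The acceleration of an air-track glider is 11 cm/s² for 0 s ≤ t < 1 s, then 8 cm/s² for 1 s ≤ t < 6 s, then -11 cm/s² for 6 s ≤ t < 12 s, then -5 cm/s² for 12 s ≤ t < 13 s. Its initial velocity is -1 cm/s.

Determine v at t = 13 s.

-21 cm/s

Δv equals the area under the a-t graph; then v = v₀ + Δv.
0–1 s: 11 × 1 = 11 cm/s
1–6 s: 8 × 5 = 40 cm/s
6–12 s: -11 × 6 = -66 cm/s
12–13 s: -5 × 1 = -5 cm/s
Δv = -20 cm/s, so v(13) = -1 + (-20) = -21 cm/s.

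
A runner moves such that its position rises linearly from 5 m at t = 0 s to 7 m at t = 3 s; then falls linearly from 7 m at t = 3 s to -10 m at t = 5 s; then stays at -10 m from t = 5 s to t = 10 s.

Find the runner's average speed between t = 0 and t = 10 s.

1.9 m/s

Average speed = (total path length)/(elapsed time); on a piecewise-linear x-t graph the path length is Σ|Δx|.
0–3 s: |Δx| = |7 − 5| = 2 m
3–5 s: |Δx| = |-10 − 7| = 17 m
5–10 s: |Δx| = |-10 − -10| = 0 m
Total path = 19 m; average speed = 19/10 = 1.9 m/s.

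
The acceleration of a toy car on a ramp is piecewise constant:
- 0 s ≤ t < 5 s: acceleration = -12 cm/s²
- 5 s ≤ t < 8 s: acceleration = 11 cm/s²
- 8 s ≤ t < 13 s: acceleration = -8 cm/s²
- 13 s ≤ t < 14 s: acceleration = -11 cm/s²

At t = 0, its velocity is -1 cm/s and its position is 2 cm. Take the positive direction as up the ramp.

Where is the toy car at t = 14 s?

-600 cm

On each constant-a segment, Δv = aΔt and Δx = v₀Δt + ½aΔt²; chain segment to segment.
0–5 s: v starts -1 cm/s; Δx = -1·5 + ½·-12·5² = -155 cm; v ends -61 cm/s.
5–8 s: v starts -61 cm/s; Δx = -61·3 + ½·11·3² = -133.5 cm; v ends -28 cm/s.
8–13 s: v starts -28 cm/s; Δx = -28·5 + ½·-8·5² = -240 cm; v ends -68 cm/s.
13–14 s: v starts -68 cm/s; Δx = -68·1 + ½·-11·1² = -73.5 cm; v ends -79 cm/s.
x(14) = 2 + Σ Δx = -600 cm.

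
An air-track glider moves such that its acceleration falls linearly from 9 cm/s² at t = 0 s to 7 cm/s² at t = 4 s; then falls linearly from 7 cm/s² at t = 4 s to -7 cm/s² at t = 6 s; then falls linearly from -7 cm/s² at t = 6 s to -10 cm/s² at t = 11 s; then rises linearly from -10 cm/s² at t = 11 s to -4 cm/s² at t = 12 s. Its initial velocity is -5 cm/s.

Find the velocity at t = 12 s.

Δv equals the area under the a-t graph; then v = v₀ + Δv.
0–4 s: ½(9 + 7)(4) = 32 cm/s
4–6 s: ½(7 + -7)(2) = 0 cm/s
6–11 s: ½(-7 + -10)(5) = -42.5 cm/s
11–12 s: ½(-10 + -4)(1) = -7 cm/s
Δv = -17.5 cm/s, so v(12) = -5 + (-17.5) = -22.5 cm/s.

-22.5 cm/s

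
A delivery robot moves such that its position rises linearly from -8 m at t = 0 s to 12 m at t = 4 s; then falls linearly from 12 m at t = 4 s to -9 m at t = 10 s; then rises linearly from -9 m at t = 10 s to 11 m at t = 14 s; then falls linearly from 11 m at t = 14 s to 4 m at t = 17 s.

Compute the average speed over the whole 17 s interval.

Average speed = (total path length)/(elapsed time); on a piecewise-linear x-t graph the path length is Σ|Δx|.
0–4 s: |Δx| = |12 − -8| = 20 m
4–10 s: |Δx| = |-9 − 12| = 21 m
10–14 s: |Δx| = |11 − -9| = 20 m
14–17 s: |Δx| = |4 − 11| = 7 m
Total path = 68 m; average speed = 68/17 = 4 m/s.

4 m/s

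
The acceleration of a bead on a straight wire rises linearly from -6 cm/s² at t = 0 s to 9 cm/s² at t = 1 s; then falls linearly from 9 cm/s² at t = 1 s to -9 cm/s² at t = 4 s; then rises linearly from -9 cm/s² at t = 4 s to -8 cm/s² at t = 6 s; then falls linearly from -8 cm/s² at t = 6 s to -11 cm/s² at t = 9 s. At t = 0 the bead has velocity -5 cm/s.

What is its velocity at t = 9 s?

Δv equals the area under the a-t graph; then v = v₀ + Δv.
0–1 s: ½(-6 + 9)(1) = 1.5 cm/s
1–4 s: ½(9 + -9)(3) = 0 cm/s
4–6 s: ½(-9 + -8)(2) = -17 cm/s
6–9 s: ½(-8 + -11)(3) = -28.5 cm/s
Δv = -44 cm/s, so v(9) = -5 + (-44) = -49 cm/s.

-49 cm/s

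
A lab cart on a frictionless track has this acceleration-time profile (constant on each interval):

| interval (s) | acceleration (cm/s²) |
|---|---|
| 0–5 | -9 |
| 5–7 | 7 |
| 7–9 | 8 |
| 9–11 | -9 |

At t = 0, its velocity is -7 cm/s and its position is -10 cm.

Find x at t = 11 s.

-369.5 cm

On each constant-a segment, Δv = aΔt and Δx = v₀Δt + ½aΔt²; chain segment to segment.
0–5 s: v starts -7 cm/s; Δx = -7·5 + ½·-9·5² = -147.5 cm; v ends -52 cm/s.
5–7 s: v starts -52 cm/s; Δx = -52·2 + ½·7·2² = -90 cm; v ends -38 cm/s.
7–9 s: v starts -38 cm/s; Δx = -38·2 + ½·8·2² = -60 cm; v ends -22 cm/s.
9–11 s: v starts -22 cm/s; Δx = -22·2 + ½·-9·2² = -62 cm; v ends -40 cm/s.
x(11) = -10 + Σ Δx = -369.5 cm.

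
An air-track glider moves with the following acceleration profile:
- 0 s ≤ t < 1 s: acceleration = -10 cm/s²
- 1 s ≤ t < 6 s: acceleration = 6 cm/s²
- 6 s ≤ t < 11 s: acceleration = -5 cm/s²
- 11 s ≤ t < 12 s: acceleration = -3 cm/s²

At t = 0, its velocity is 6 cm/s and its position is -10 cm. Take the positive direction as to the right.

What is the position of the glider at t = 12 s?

113 cm

On each constant-a segment, Δv = aΔt and Δx = v₀Δt + ½aΔt²; chain segment to segment.
0–1 s: v starts 6 cm/s; Δx = 6·1 + ½·-10·1² = 1 cm; v ends -4 cm/s.
1–6 s: v starts -4 cm/s; Δx = -4·5 + ½·6·5² = 55 cm; v ends 26 cm/s.
6–11 s: v starts 26 cm/s; Δx = 26·5 + ½·-5·5² = 67.5 cm; v ends 1 cm/s.
11–12 s: v starts 1 cm/s; Δx = 1·1 + ½·-3·1² = -0.5 cm; v ends -2 cm/s.
x(12) = -10 + Σ Δx = 113 cm.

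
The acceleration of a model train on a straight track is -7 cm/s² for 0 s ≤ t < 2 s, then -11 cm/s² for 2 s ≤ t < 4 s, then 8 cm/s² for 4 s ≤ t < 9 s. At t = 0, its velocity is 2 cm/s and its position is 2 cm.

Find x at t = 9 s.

On each constant-a segment, Δv = aΔt and Δx = v₀Δt + ½aΔt²; chain segment to segment.
0–2 s: v starts 2 cm/s; Δx = 2·2 + ½·-7·2² = -10 cm; v ends -12 cm/s.
2–4 s: v starts -12 cm/s; Δx = -12·2 + ½·-11·2² = -46 cm; v ends -34 cm/s.
4–9 s: v starts -34 cm/s; Δx = -34·5 + ½·8·5² = -70 cm; v ends 6 cm/s.
x(9) = 2 + Σ Δx = -124 cm.

-124 cm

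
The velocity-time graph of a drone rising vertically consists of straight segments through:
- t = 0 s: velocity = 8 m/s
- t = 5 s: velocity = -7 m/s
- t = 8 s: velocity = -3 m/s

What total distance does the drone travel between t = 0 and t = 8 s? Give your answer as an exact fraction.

203/6 m

Distance (not displacement) is the total path length: add the absolute areas under v-t.
0–5 s: v = 0 at t = 8/3 s; triangle areas 32/3 + 49/6 = 113/6 m
5–8 s: |½(-7 + -3)(3)| = 15 m
Total distance = 203/6 m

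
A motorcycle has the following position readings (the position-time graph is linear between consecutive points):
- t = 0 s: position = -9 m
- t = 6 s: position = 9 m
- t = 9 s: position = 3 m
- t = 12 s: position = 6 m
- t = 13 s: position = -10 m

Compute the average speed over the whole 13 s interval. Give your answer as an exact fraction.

Average speed = (total path length)/(elapsed time); on a piecewise-linear x-t graph the path length is Σ|Δx|.
0–6 s: |Δx| = |9 − -9| = 18 m
6–9 s: |Δx| = |3 − 9| = 6 m
9–12 s: |Δx| = |6 − 3| = 3 m
12–13 s: |Δx| = |-10 − 6| = 16 m
Total path = 43 m; average speed = 43/13 = 43/13 m/s.

43/13 m/s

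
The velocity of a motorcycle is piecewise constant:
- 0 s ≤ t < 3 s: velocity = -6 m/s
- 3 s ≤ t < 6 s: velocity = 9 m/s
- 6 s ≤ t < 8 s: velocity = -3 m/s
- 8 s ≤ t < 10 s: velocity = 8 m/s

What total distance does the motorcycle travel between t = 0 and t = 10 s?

67 m

Distance (not displacement) is the total path length: add the absolute areas under v-t.
0–3 s: |-6| × 3 = 18 m
3–6 s: |9| × 3 = 27 m
6–8 s: |-3| × 2 = 6 m
8–10 s: |8| × 2 = 16 m
Total distance = 67 m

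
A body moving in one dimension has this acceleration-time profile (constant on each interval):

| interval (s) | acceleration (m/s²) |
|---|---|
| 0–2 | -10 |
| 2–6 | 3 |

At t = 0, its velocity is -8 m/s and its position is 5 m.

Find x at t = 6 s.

On each constant-a segment, Δv = aΔt and Δx = v₀Δt + ½aΔt²; chain segment to segment.
0–2 s: v starts -8 m/s; Δx = -8·2 + ½·-10·2² = -36 m; v ends -28 m/s.
2–6 s: v starts -28 m/s; Δx = -28·4 + ½·3·4² = -88 m; v ends -16 m/s.
x(6) = 5 + Σ Δx = -119 m.

-119 m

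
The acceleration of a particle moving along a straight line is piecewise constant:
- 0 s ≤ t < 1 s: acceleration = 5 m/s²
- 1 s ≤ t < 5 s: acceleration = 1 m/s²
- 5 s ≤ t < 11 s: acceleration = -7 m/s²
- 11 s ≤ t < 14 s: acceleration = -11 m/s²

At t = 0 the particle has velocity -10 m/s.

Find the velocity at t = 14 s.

-76 m/s

Δv equals the area under the a-t graph; then v = v₀ + Δv.
0–1 s: 5 × 1 = 5 m/s
1–5 s: 1 × 4 = 4 m/s
5–11 s: -7 × 6 = -42 m/s
11–14 s: -11 × 3 = -33 m/s
Δv = -66 m/s, so v(14) = -10 + (-66) = -76 m/s.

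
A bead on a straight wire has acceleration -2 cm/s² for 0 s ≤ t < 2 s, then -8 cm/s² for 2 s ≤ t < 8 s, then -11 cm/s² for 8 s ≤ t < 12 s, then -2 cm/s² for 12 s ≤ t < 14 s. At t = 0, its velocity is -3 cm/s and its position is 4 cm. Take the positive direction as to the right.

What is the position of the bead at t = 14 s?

-702 cm

On each constant-a segment, Δv = aΔt and Δx = v₀Δt + ½aΔt²; chain segment to segment.
0–2 s: v starts -3 cm/s; Δx = -3·2 + ½·-2·2² = -10 cm; v ends -7 cm/s.
2–8 s: v starts -7 cm/s; Δx = -7·6 + ½·-8·6² = -186 cm; v ends -55 cm/s.
8–12 s: v starts -55 cm/s; Δx = -55·4 + ½·-11·4² = -308 cm; v ends -99 cm/s.
12–14 s: v starts -99 cm/s; Δx = -99·2 + ½·-2·2² = -202 cm; v ends -103 cm/s.
x(14) = 4 + Σ Δx = -702 cm.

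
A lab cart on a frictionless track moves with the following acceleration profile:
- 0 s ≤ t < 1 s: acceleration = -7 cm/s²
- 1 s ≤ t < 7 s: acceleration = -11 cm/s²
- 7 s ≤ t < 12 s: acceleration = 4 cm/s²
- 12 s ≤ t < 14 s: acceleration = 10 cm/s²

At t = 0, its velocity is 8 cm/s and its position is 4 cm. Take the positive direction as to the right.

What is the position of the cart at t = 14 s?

-528.5 cm

On each constant-a segment, Δv = aΔt and Δx = v₀Δt + ½aΔt²; chain segment to segment.
0–1 s: v starts 8 cm/s; Δx = 8·1 + ½·-7·1² = 4.5 cm; v ends 1 cm/s.
1–7 s: v starts 1 cm/s; Δx = 1·6 + ½·-11·6² = -192 cm; v ends -65 cm/s.
7–12 s: v starts -65 cm/s; Δx = -65·5 + ½·4·5² = -275 cm; v ends -45 cm/s.
12–14 s: v starts -45 cm/s; Δx = -45·2 + ½·10·2² = -70 cm; v ends -25 cm/s.
x(14) = 4 + Σ Δx = -528.5 cm.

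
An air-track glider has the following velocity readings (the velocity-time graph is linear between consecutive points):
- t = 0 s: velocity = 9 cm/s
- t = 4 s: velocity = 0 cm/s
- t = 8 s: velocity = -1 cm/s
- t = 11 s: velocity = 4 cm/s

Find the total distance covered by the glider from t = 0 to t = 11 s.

Distance (not displacement) is the total path length: add the absolute areas under v-t.
0–4 s: |½(9 + 0)(4)| = 18 cm
4–8 s: |½(0 + -1)(4)| = 2 cm
8–11 s: v = 0 at t = 8.6 s; triangle areas 0.3 + 4.8 = 5.1 cm
Total distance = 25.1 cm

25.1 cm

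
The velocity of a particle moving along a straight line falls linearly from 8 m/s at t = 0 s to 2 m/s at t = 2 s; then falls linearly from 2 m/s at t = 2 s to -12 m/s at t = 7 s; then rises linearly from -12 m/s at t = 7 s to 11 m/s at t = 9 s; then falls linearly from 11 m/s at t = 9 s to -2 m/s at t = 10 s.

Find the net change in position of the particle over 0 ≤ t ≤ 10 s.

Net displacement equals the area under the velocity-time graph (areas below the axis count negative).
0–2 s: ½(8 + 2)(2) = 10 m
2–7 s: ½(2 + -12)(5) = -25 m
7–9 s: ½(-12 + 11)(2) = -1 m
9–10 s: ½(11 + -2)(1) = 4.5 m
Net displacement = -11.5 m

-11.5 m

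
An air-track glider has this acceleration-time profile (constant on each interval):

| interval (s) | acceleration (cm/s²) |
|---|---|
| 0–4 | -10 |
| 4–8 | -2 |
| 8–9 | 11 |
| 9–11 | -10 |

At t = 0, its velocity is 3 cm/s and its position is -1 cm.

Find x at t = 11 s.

-360.5 cm

On each constant-a segment, Δv = aΔt and Δx = v₀Δt + ½aΔt²; chain segment to segment.
0–4 s: v starts 3 cm/s; Δx = 3·4 + ½·-10·4² = -68 cm; v ends -37 cm/s.
4–8 s: v starts -37 cm/s; Δx = -37·4 + ½·-2·4² = -164 cm; v ends -45 cm/s.
8–9 s: v starts -45 cm/s; Δx = -45·1 + ½·11·1² = -39.5 cm; v ends -34 cm/s.
9–11 s: v starts -34 cm/s; Δx = -34·2 + ½·-10·2² = -88 cm; v ends -54 cm/s.
x(11) = -1 + Σ Δx = -360.5 cm.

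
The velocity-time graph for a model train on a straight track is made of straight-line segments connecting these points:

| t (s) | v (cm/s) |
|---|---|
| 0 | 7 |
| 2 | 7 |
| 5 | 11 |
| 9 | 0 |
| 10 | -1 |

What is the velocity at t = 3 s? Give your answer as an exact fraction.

On 2–5 s the graph is linear from 7 to 11 cm/s: v(3) = 7 + (11 − 7)·(3 − 2)/(5 − 2) = 25/3 cm/s.

25/3 cm/s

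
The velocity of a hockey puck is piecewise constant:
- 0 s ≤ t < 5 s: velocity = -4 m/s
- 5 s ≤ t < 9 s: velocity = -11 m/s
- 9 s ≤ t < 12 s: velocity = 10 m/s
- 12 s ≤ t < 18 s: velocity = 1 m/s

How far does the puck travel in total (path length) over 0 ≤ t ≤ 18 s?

100 m

Total distance travelled is ∫|v| dt — sum the magnitudes of each area piece.
0–5 s: |-4| × 5 = 20 m
5–9 s: |-11| × 4 = 44 m
9–12 s: |10| × 3 = 30 m
12–18 s: |1| × 6 = 6 m
Total distance = 100 m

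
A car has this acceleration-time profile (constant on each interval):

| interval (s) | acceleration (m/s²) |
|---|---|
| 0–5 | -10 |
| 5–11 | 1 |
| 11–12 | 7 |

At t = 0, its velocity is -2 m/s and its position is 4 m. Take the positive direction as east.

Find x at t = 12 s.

-467.5 m

On each constant-a segment, Δv = aΔt and Δx = v₀Δt + ½aΔt²; chain segment to segment.
0–5 s: v starts -2 m/s; Δx = -2·5 + ½·-10·5² = -135 m; v ends -52 m/s.
5–11 s: v starts -52 m/s; Δx = -52·6 + ½·1·6² = -294 m; v ends -46 m/s.
11–12 s: v starts -46 m/s; Δx = -46·1 + ½·7·1² = -42.5 m; v ends -39 m/s.
x(12) = 4 + Σ Δx = -467.5 m.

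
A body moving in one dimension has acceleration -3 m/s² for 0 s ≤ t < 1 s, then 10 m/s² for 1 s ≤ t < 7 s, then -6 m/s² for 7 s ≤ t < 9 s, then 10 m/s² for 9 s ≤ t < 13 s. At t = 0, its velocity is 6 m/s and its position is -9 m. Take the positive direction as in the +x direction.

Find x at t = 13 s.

591.5 m

On each constant-a segment, Δv = aΔt and Δx = v₀Δt + ½aΔt²; chain segment to segment.
0–1 s: v starts 6 m/s; Δx = 6·1 + ½·-3·1² = 4.5 m; v ends 3 m/s.
1–7 s: v starts 3 m/s; Δx = 3·6 + ½·10·6² = 198 m; v ends 63 m/s.
7–9 s: v starts 63 m/s; Δx = 63·2 + ½·-6·2² = 114 m; v ends 51 m/s.
9–13 s: v starts 51 m/s; Δx = 51·4 + ½·10·4² = 284 m; v ends 91 m/s.
x(13) = -9 + Σ Δx = 591.5 m.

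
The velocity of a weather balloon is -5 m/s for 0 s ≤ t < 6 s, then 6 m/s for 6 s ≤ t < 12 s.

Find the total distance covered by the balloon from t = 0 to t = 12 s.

Total distance travelled is ∫|v| dt — sum the magnitudes of each area piece.
0–6 s: |-5| × 6 = 30 m
6–12 s: |6| × 6 = 36 m
Total distance = 66 m

66 m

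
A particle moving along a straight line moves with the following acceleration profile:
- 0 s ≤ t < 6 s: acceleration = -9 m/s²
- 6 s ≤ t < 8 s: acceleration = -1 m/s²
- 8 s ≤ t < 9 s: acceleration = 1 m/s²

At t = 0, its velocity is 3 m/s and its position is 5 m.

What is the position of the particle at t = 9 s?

-295.5 m

On each constant-a segment, Δv = aΔt and Δx = v₀Δt + ½aΔt²; chain segment to segment.
0–6 s: v starts 3 m/s; Δx = 3·6 + ½·-9·6² = -144 m; v ends -51 m/s.
6–8 s: v starts -51 m/s; Δx = -51·2 + ½·-1·2² = -104 m; v ends -53 m/s.
8–9 s: v starts -53 m/s; Δx = -53·1 + ½·1·1² = -52.5 m; v ends -52 m/s.
x(9) = 5 + Σ Δx = -295.5 m.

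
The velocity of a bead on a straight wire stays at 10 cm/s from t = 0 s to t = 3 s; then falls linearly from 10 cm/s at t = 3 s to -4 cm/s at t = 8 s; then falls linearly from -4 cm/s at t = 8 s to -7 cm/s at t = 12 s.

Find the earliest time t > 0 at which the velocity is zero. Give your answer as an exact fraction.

t = 46/7 s

v changes sign on 3–8 s (from 10 to -4); the graph is linear there, so v = 0 at t = 3 + (-10)·(8 − 3)/(-4 − 10) = 46/7 s.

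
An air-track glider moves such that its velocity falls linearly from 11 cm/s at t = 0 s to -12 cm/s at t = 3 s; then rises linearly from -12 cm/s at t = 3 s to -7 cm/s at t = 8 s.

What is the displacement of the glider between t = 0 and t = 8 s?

Net displacement equals the area under the velocity-time graph (areas below the axis count negative).
0–3 s: ½(11 + -12)(3) = -1.5 cm
3–8 s: ½(-12 + -7)(5) = -47.5 cm
Net displacement = -49 cm

-49 cm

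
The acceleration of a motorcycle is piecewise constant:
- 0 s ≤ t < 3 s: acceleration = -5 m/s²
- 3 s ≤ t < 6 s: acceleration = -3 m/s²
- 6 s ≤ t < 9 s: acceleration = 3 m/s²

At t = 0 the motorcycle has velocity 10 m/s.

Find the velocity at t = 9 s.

Δv equals the area under the a-t graph; then v = v₀ + Δv.
0–3 s: -5 × 3 = -15 m/s
3–6 s: -3 × 3 = -9 m/s
6–9 s: 3 × 3 = 9 m/s
Δv = -15 m/s, so v(9) = 10 + (-15) = -5 m/s.

-5 m/s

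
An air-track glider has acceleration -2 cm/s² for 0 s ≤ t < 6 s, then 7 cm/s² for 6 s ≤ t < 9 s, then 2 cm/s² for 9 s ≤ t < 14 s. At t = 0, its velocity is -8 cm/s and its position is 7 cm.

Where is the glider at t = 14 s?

-75.5 cm

On each constant-a segment, Δv = aΔt and Δx = v₀Δt + ½aΔt²; chain segment to segment.
0–6 s: v starts -8 cm/s; Δx = -8·6 + ½·-2·6² = -84 cm; v ends -20 cm/s.
6–9 s: v starts -20 cm/s; Δx = -20·3 + ½·7·3² = -28.5 cm; v ends 1 cm/s.
9–14 s: v starts 1 cm/s; Δx = 1·5 + ½·2·5² = 30 cm; v ends 11 cm/s.
x(14) = 7 + Σ Δx = -75.5 cm.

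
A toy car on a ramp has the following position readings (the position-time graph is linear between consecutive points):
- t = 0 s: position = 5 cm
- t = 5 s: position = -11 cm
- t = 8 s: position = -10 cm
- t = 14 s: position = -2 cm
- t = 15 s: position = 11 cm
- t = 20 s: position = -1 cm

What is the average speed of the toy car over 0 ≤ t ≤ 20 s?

Average speed = (total path length)/(elapsed time); on a piecewise-linear x-t graph the path length is Σ|Δx|.
0–5 s: |Δx| = |-11 − 5| = 16 cm
5–8 s: |Δx| = |-10 − -11| = 1 cm
8–14 s: |Δx| = |-2 − -10| = 8 cm
14–15 s: |Δx| = |11 − -2| = 13 cm
15–20 s: |Δx| = |-1 − 11| = 12 cm
Total path = 50 cm; average speed = 50/20 = 2.5 cm/s.

2.5 cm/s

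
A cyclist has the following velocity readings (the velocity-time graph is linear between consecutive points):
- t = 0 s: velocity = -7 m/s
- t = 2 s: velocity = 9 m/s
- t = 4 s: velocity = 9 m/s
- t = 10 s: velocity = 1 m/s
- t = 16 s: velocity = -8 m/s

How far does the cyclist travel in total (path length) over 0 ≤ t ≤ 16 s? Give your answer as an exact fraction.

1867/24 m

Total distance travelled is ∫|v| dt — sum the magnitudes of each area piece.
0–2 s: v = 0 at t = 0.875 s; triangle areas 3.0625 + 5.0625 = 8.125 m
2–4 s: |9| × 2 = 18 m
4–10 s: |½(9 + 1)(6)| = 30 m
10–16 s: v = 0 at t = 32/3 s; triangle areas 1/3 + 64/3 = 65/3 m
Total distance = 1867/24 m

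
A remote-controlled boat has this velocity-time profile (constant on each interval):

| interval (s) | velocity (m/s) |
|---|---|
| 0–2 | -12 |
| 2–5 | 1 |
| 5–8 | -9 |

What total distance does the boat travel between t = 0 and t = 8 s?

54 m

Total distance travelled is ∫|v| dt — sum the magnitudes of each area piece.
0–2 s: |-12| × 2 = 24 m
2–5 s: |1| × 3 = 3 m
5–8 s: |-9| × 3 = 27 m
Total distance = 54 m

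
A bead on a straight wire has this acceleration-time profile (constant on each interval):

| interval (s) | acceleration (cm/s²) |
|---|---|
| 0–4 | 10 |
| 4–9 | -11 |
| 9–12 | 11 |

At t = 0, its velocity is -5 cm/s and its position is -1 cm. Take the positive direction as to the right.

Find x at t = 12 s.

On each constant-a segment, Δv = aΔt and Δx = v₀Δt + ½aΔt²; chain segment to segment.
0–4 s: v starts -5 cm/s; Δx = -5·4 + ½·10·4² = 60 cm; v ends 35 cm/s.
4–9 s: v starts 35 cm/s; Δx = 35·5 + ½·-11·5² = 37.5 cm; v ends -20 cm/s.
9–12 s: v starts -20 cm/s; Δx = -20·3 + ½·11·3² = -10.5 cm; v ends 13 cm/s.
x(12) = -1 + Σ Δx = 86 cm.

86 cm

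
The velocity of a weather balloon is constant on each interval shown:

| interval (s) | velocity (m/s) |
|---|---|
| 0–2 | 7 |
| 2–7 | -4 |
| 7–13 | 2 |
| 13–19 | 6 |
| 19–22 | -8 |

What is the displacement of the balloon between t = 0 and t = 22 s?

18 m

Displacement is the signed area under the v-t curve.
0–2 s: 7 × 2 = 14 m
2–7 s: -4 × 5 = -20 m
7–13 s: 2 × 6 = 12 m
13–19 s: 6 × 6 = 36 m
19–22 s: -8 × 3 = -24 m
Net displacement = 18 m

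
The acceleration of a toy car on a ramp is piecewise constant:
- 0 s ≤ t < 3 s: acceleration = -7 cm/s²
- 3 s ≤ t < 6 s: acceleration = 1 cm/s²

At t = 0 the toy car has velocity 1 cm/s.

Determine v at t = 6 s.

-17 cm/s

Δv equals the area under the a-t graph; then v = v₀ + Δv.
0–3 s: -7 × 3 = -21 cm/s
3–6 s: 1 × 3 = 3 cm/s
Δv = -18 cm/s, so v(6) = 1 + (-18) = -17 cm/s.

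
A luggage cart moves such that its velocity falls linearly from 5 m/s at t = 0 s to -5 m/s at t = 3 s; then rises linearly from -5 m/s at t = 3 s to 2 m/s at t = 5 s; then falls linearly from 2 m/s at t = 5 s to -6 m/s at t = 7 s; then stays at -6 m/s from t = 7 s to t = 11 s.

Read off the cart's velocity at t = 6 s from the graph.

On 5–7 s the graph is linear from 2 to -6 m/s: v(6) = 2 + (-6 − 2)·(6 − 5)/(7 − 5) = -2 m/s.

-2 m/s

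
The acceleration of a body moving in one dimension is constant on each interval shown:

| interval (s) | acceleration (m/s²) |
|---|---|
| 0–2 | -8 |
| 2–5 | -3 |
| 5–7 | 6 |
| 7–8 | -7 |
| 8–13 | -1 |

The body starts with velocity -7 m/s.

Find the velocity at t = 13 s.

-32 m/s

Δv equals the area under the a-t graph; then v = v₀ + Δv.
0–2 s: -8 × 2 = -16 m/s
2–5 s: -3 × 3 = -9 m/s
5–7 s: 6 × 2 = 12 m/s
7–8 s: -7 × 1 = -7 m/s
8–13 s: -1 × 5 = -5 m/s
Δv = -25 m/s, so v(13) = -7 + (-25) = -32 m/s.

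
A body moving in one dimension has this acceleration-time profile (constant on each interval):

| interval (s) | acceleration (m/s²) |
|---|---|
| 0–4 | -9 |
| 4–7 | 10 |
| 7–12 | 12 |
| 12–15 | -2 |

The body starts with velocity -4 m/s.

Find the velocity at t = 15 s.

Δv equals the area under the a-t graph; then v = v₀ + Δv.
0–4 s: -9 × 4 = -36 m/s
4–7 s: 10 × 3 = 30 m/s
7–12 s: 12 × 5 = 60 m/s
12–15 s: -2 × 3 = -6 m/s
Δv = 48 m/s, so v(15) = -4 + (48) = 44 m/s.

44 m/s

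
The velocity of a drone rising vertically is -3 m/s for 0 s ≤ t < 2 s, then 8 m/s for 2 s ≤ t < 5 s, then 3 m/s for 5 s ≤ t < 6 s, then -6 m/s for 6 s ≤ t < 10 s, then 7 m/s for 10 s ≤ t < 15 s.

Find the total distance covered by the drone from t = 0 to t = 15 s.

Distance (not displacement) is the total path length: add the absolute areas under v-t.
0–2 s: |-3| × 2 = 6 m
2–5 s: |8| × 3 = 24 m
5–6 s: |3| × 1 = 3 m
6–10 s: |-6| × 4 = 24 m
10–15 s: |7| × 5 = 35 m
Total distance = 92 m

92 m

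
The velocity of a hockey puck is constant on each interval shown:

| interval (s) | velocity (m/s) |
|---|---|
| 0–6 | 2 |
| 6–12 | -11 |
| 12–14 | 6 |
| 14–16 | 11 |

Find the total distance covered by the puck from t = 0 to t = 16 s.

Total distance travelled is ∫|v| dt — sum the magnitudes of each area piece.
0–6 s: |2| × 6 = 12 m
6–12 s: |-11| × 6 = 66 m
12–14 s: |6| × 2 = 12 m
14–16 s: |11| × 2 = 22 m
Total distance = 112 m

112 m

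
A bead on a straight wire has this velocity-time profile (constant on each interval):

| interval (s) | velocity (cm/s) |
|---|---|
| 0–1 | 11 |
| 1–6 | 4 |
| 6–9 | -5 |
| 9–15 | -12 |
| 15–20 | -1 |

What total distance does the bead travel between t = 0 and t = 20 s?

123 cm

Total distance travelled is ∫|v| dt — sum the magnitudes of each area piece.
0–1 s: |11| × 1 = 11 cm
1–6 s: |4| × 5 = 20 cm
6–9 s: |-5| × 3 = 15 cm
9–15 s: |-12| × 6 = 72 cm
15–20 s: |-1| × 5 = 5 cm
Total distance = 123 cm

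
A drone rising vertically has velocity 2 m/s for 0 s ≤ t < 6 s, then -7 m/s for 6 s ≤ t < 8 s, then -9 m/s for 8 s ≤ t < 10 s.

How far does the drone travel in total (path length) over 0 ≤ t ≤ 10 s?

44 m

Distance (not displacement) is the total path length: add the absolute areas under v-t.
0–6 s: |2| × 6 = 12 m
6–8 s: |-7| × 2 = 14 m
8–10 s: |-9| × 2 = 18 m
Total distance = 44 m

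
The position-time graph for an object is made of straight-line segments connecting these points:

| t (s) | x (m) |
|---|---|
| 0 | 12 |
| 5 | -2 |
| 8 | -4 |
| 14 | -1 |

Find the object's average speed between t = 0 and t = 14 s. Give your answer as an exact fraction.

Average speed = (total path length)/(elapsed time); on a piecewise-linear x-t graph the path length is Σ|Δx|.
0–5 s: |Δx| = |-2 − 12| = 14 m
5–8 s: |Δx| = |-4 − -2| = 2 m
8–14 s: |Δx| = |-1 − -4| = 3 m
Total path = 19 m; average speed = 19/14 = 19/14 m/s.

19/14 m/s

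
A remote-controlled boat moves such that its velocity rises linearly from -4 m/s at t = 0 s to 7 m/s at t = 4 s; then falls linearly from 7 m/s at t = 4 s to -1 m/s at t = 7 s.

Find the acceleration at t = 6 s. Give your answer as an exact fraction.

Acceleration is the slope of the v-t graph on 4–7 s: (-1 − 7)/(7 − 4) = -8/3 m/s².

-8/3 m/s²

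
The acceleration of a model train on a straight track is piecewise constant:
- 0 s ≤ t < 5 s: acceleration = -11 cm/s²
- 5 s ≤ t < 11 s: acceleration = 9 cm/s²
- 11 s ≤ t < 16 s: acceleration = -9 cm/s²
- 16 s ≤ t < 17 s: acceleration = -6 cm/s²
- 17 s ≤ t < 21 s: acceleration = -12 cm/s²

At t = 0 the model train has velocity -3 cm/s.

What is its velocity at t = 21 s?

Δv equals the area under the a-t graph; then v = v₀ + Δv.
0–5 s: -11 × 5 = -55 cm/s
5–11 s: 9 × 6 = 54 cm/s
11–16 s: -9 × 5 = -45 cm/s
16–17 s: -6 × 1 = -6 cm/s
17–21 s: -12 × 4 = -48 cm/s
Δv = -100 cm/s, so v(21) = -3 + (-100) = -103 cm/s.

-103 cm/s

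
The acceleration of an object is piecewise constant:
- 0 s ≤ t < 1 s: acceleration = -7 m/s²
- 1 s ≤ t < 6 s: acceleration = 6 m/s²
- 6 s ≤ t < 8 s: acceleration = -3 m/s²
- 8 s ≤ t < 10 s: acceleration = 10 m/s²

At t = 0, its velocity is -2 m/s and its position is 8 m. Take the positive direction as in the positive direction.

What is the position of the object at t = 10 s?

118.5 m

On each constant-a segment, Δv = aΔt and Δx = v₀Δt + ½aΔt²; chain segment to segment.
0–1 s: v starts -2 m/s; Δx = -2·1 + ½·-7·1² = -5.5 m; v ends -9 m/s.
1–6 s: v starts -9 m/s; Δx = -9·5 + ½·6·5² = 30 m; v ends 21 m/s.
6–8 s: v starts 21 m/s; Δx = 21·2 + ½·-3·2² = 36 m; v ends 15 m/s.
8–10 s: v starts 15 m/s; Δx = 15·2 + ½·10·2² = 50 m; v ends 35 m/s.
x(10) = 8 + Σ Δx = 118.5 m.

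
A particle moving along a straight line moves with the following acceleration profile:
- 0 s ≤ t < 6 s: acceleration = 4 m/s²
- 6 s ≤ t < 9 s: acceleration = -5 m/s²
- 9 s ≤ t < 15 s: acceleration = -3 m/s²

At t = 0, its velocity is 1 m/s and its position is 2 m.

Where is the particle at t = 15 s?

On each constant-a segment, Δv = aΔt and Δx = v₀Δt + ½aΔt²; chain segment to segment.
0–6 s: v starts 1 m/s; Δx = 1·6 + ½·4·6² = 78 m; v ends 25 m/s.
6–9 s: v starts 25 m/s; Δx = 25·3 + ½·-5·3² = 52.5 m; v ends 10 m/s.
9–15 s: v starts 10 m/s; Δx = 10·6 + ½·-3·6² = 6 m; v ends -8 m/s.
x(15) = 2 + Σ Δx = 138.5 m.

138.5 m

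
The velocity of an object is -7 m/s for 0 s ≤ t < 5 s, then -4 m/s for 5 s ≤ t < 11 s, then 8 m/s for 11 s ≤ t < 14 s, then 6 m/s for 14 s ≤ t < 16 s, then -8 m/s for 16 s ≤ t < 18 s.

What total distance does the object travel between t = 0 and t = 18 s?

111 m

Distance (not displacement) is the total path length: add the absolute areas under v-t.
0–5 s: |-7| × 5 = 35 m
5–11 s: |-4| × 6 = 24 m
11–14 s: |8| × 3 = 24 m
14–16 s: |6| × 2 = 12 m
16–18 s: |-8| × 2 = 16 m
Total distance = 111 m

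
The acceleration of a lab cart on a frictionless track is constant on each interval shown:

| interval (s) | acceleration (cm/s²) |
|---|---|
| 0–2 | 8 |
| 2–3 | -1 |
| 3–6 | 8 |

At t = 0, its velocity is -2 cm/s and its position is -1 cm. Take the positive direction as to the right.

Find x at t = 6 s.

On each constant-a segment, Δv = aΔt and Δx = v₀Δt + ½aΔt²; chain segment to segment.
0–2 s: v starts -2 cm/s; Δx = -2·2 + ½·8·2² = 12 cm; v ends 14 cm/s.
2–3 s: v starts 14 cm/s; Δx = 14·1 + ½·-1·1² = 13.5 cm; v ends 13 cm/s.
3–6 s: v starts 13 cm/s; Δx = 13·3 + ½·8·3² = 75 cm; v ends 37 cm/s.
x(6) = -1 + Σ Δx = 99.5 cm.

99.5 cm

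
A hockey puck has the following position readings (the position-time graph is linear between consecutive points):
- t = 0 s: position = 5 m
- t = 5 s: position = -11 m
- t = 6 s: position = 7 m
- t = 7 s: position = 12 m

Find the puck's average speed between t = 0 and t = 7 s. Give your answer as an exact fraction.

Average speed = (total path length)/(elapsed time); on a piecewise-linear x-t graph the path length is Σ|Δx|.
0–5 s: |Δx| = |-11 − 5| = 16 m
5–6 s: |Δx| = |7 − -11| = 18 m
6–7 s: |Δx| = |12 − 7| = 5 m
Total path = 39 m; average speed = 39/7 = 39/7 m/s.

39/7 m/s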